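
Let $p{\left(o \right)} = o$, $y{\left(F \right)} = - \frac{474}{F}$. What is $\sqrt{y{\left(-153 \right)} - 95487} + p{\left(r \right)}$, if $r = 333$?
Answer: $333 + \frac{i \sqrt{248353629}}{51} \approx 333.0 + 309.0 i$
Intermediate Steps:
$\sqrt{y{\left(-153 \right)} - 95487} + p{\left(r \right)} = \sqrt{- \frac{474}{-153} - 95487} + 333 = \sqrt{\left(-474\right) \left(- \frac{1}{153}\right) - 95487} + 333 = \sqrt{\frac{158}{51} - 95487} + 333 = \sqrt{- \frac{4869679}{51}} + 333 = \frac{i \sqrt{248353629}}{51} + 333 = 333 + \frac{i \sqrt{248353629}}{51}$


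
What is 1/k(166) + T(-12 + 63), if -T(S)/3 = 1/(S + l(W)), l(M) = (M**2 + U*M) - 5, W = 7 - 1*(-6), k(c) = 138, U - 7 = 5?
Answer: -43/51198 ≈ -0.00083988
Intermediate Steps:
U = 12 (U = 7 + 5 = 12)
W = 13 (W = 7 + 6 = 13)
l(M) = -5 + M**2 + 12*M (l(M) = (M**2 + 12*M) - 5 = -5 + M**2 + 12*M)
T(S) = -3/(320 + S) (T(S) = -3/(S + (-5 + 13**2 + 12*13)) = -3/(S + (-5 + 169 + 156)) = -3/(S + 320) = -3/(320 + S))
1/k(166) + T(-12 + 63) = 1/138 - 3/(320 + (-12 + 63)) = 1/138 - 3/(320 + 51) = 1/138 - 3/371 = -43/51198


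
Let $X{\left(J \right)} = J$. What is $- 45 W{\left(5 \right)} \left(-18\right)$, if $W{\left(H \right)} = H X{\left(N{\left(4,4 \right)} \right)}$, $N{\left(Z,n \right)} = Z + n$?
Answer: $32400$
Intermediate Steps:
$W{\left(H \right)} = 8 H$ ($W{\left(H \right)} = H \left(4 + 4\right) = H 8 = 8 H$)
$- 45 W{\left(5 \right)} \left(-18\right) = - 45 \cdot 8 \cdot 5 \left(-18\right) = \left(-45\right) 40 \left(-18\right) = \left(-1800\right) \left(-18\right) = 32400$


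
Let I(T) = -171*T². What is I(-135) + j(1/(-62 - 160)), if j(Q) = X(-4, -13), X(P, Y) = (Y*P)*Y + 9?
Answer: -3117142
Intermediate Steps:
X(P, Y) = 9 + P*Y² (X(P, Y) = (P*Y)*Y + 9 = P*Y² + 9 = 9 + P*Y²)
j(Q) = -667 (j(Q) = 9 - 4*(-13)² = 9 - 4*169 = 9 - 676 = -667)
I(-135) + j(1/(-62 - 160)) = -171*(-135)² - 667 = -171*18225 - 667 = -3116475 - 667 = -3117142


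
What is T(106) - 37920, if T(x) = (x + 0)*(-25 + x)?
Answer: -29334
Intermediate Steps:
T(x) = x*(-25 + x)
T(106) - 37920 = 106*(-25 + 106) - 37920 = 106*81 - 37920 = 8586 - 37920 = -29334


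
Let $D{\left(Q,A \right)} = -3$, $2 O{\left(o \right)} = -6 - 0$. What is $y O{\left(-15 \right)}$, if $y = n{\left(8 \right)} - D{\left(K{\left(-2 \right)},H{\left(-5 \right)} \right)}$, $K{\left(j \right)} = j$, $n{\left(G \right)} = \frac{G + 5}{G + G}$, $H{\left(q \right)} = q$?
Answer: $- \frac{183}{16} \approx -11.438$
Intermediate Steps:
$O{\left(o \right)} = -3$ ($O{\left(o \right)} = \frac{-6 - 0}{2} = \frac{-6 + 0}{2} = \frac{1}{2} \left(-6\right) = -3$)
$n{\left(G \right)} = \frac{5 + G}{2 G}$
$y = \frac{61}{16}$ ($y = \frac{5 + 8}{2 \cdot 8} - -3 = \frac{1}{2} \cdot \frac{1}{8} \cdot 13 + 3 = \frac{13}{16} + 3 = \frac{61}{16} \approx 3.8125$)
$y O{\left(-15 \right)} = \frac{61}{16} \left(-3\right) = - \frac{183}{16}$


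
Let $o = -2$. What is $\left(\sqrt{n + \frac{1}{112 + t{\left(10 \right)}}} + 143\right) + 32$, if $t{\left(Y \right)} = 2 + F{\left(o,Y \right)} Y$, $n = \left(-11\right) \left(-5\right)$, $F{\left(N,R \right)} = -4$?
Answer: $175 + \frac{\sqrt{301254}}{74} \approx 182.42$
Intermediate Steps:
$n = 55$
$t{\left(Y \right)} = 2 - 4 Y$
$\left(\sqrt{n + \frac{1}{112 + t{\left(10 \right)}}} + 143\right) + 32 = \left(\sqrt{55 + \frac{1}{112 + \left(2 - 40\right)}} + 143\right) + 32 = \left(\sqrt{55 + \frac{1}{112 - 38}} + 143\right) + 32 = \left(\sqrt{55 + \frac{1}{74}} + 143\right) + 32 = \left(\sqrt{\frac{4071}{74}} + 143\right) + 32 = \left(\frac{\sqrt{301254}}{74} + 143\right) + 32 = \left(143 + \frac{\sqrt{301254}}{74}\right) + 32 = 175 + \frac{\sqrt{301254}}{74}$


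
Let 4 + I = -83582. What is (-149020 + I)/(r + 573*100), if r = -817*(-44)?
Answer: -116303/46624 ≈ -2.4945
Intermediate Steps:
I = -83586 (I = -4 - 83582 = -83586)
r = 35948
(-149020 + I)/(r + 573*100) = (-149020 - 83586)/(35948 + 573*100) = -232606/(35948 + 57300) = -232606/93248 = -232606*1/93248 = -116303/46624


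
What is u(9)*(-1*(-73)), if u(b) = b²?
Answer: 5913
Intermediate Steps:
u(9)*(-1*(-73)) = 9²*(-1*(-73)) = 81*73 = 5913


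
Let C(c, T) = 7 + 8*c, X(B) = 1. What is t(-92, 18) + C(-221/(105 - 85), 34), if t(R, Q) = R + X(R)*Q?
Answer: -777/5 ≈ -155.40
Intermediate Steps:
t(R, Q) = Q + R (t(R, Q) = R + 1*Q = R + Q = Q + R)
t(-92, 18) + C(-221/(105 - 85), 34) = (18 - 92) + (7 + 8*(-221/(105 - 85))) = -74 + (7 + 8*(-221/20)) = -74 + (7 - 442/5) = -74 - 407/5 = -777/5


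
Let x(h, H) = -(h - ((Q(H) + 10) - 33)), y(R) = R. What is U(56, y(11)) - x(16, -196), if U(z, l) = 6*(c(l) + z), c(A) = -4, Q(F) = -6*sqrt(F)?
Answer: 351 + 84*I ≈ 351.0 + 84.0*I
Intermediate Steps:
U(z, l) = -24 + 6*z (U(z, l) = 6*(-4 + z) = -24 + 6*z)
x(h, H) = -23 - h - 6*sqrt(H) (x(h, H) = -(h - ((-6*sqrt(H) + 10) - 33)) = -(h - ((10 - 6*sqrt(H)) - 33)) = -(h - (-23 - 6*sqrt(H))) = -(h + (23 + 6*sqrt(H))) = -(23 + h + 6*sqrt(H)) = -23 - h - 6*sqrt(H))
U(56, y(11)) - x(16, -196) = (-24 + 6*56) - (-23 - 1*16 - 84*I) = (-24 + 336) - (-23 - 16 - 84*I) = 312 - (-23 - 16 - 84*I) = 312 - (-39 - 84*I) = 312 + (39 + 84*I) = 351 + 84*I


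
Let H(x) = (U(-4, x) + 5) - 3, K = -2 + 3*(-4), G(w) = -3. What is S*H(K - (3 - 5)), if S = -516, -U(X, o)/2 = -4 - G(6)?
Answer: -2064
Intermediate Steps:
K = -14 (K = -2 - 12 = -14)
U(X, o) = 2 (U(X, o) = -2*(-4 - 1*(-3)) = -2*(-4 + 3) = -2*(-1) = 2)
H(x) = 4 (H(x) = (2 + 5) - 3 = 7 - 3 = 4)
S*H(K - (3 - 5)) = -516*4 = -2064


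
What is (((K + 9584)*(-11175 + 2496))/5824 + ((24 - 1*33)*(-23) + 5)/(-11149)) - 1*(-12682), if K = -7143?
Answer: 587267089133/64931776 ≈ 9044.4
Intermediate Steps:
(((K + 9584)*(-11175 + 2496))/5824 + ((24 - 1*33)*(-23) + 5)/(-11149)) - 1*(-12682) = (((-7143 + 9584)*(-11175 + 2496))/5824 + ((24 - 1*33)*(-23) + 5)/(-11149)) - 1*(-12682) = ((2441*(-8679))*(1/5824) + ((24 - 33)*(-23) + 5)*(-1/11149)) + 12682 = (-21185439*1/5824 + (-9*(-23) + 5)*(-1/11149)) + 12682 = (-21185439/5824 + (207 + 5)*(-1/11149)) + 12682 = (-21185439/5824 + 212*(-1/11149)) + 12682 = (-21185439/5824 - 212/11149) + 12682 = -236197694099/64931776 + 12682 = 587267089133/64931776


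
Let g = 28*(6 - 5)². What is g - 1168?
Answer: -1140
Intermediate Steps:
g = 28 (g = 28*1² = 28*1 = 28)
g - 1168 = 28 - 1168 = -1140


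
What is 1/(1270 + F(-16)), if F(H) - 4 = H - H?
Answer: 1/1274 ≈ 0.00078493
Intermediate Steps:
F(H) = 4 (F(H) = 4 + (H - H) = 4 + 0 = 4)
1/(1270 + F(-16)) = 1/(1270 + 4) = 1/1274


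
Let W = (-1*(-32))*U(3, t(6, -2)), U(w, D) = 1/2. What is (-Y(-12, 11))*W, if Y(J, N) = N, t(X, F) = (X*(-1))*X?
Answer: -176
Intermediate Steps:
t(X, F) = -X² (t(X, F) = (-X)*X = -X²)
U(w, D) = ½ (U(w, D) = 1*(½) = ½)
W = 16 (W = -1*(-32)*(½) = 32*(½) = 16)
(-Y(-12, 11))*W = -1*11*16 = -11*16 = -176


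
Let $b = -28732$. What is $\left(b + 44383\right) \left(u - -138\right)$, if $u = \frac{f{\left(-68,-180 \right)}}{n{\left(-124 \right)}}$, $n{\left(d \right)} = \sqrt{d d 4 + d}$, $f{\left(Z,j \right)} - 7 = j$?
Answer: $2159838 - \frac{902541 \sqrt{1705}}{3410} \approx 2.1489 \cdot 10^{6}$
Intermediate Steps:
$f{\left(Z,j \right)} = 7 + j$
$n{\left(d \right)} = \sqrt{d + 4 d^{2}}$ ($n{\left(d \right)} = \sqrt{d^{2} \cdot 4 + d} = \sqrt{4 d^{2} + d} = \sqrt{d + 4 d^{2}}$)
$u = - \frac{173 \sqrt{1705}}{10230}$ ($u = \frac{7 - 180}{\sqrt{- 124 \left(1 + 4 \left(-124\right)\right)}} = - \frac{173}{\sqrt{- 124 \left(1 - 496\right)}} = - \frac{173}{\sqrt{\left(-124\right) \left(-495\right)}} = - \frac{173}{\sqrt{61380}} = - \frac{173}{6 \sqrt{1705}} = - 173 \frac{\sqrt{1705}}{10230} = - \frac{173 \sqrt{1705}}{10230} \approx -0.69829$)
$\left(b + 44383\right) \left(u - -138\right) = \left(-28732 + 44383\right) \left(- \frac{173 \sqrt{1705}}{10230} - -138\right) = 15651 \left(- \frac{173 \sqrt{1705}}{10230} + \left(-18952 + 19090\right)\right) = 15651 \left(- \frac{173 \sqrt{1705}}{10230} + 138\right) = 15651 \left(138 - \frac{173 \sqrt{1705}}{10230}\right) = 2159838 - \frac{902541 \sqrt{1705}}{3410}$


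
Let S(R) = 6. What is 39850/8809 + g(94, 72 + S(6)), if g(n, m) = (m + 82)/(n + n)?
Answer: 2225310/414023 ≈ 5.3748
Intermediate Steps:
g(n, m) = (82 + m)/(2*n) (g(n, m) = (82 + m)/((2*n)) = (82 + m)*(1/(2*n)) = (82 + m)/(2*n))
39850/8809 + g(94, 72 + S(6)) = 39850/8809 + (½)*(82 + (72 + 6))/94 = 39850*(1/8809) + (½)*(1/94)*(82 + 78) = 39850/8809 + (½)*(1/94)*160 = 39850/8809 + 40/47 = 2225310/414023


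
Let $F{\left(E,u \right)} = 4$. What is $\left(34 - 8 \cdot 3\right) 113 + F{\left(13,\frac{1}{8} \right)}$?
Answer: $1134$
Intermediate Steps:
$\left(34 - 8 \cdot 3\right) 113 + F{\left(13,\frac{1}{8} \right)} = \left(34 - 8 \cdot 3\right) 113 + 4 = \left(34 - 24\right) 113 + 4 = 10 \cdot 113 + 4 = 1130 + 4 = 1134$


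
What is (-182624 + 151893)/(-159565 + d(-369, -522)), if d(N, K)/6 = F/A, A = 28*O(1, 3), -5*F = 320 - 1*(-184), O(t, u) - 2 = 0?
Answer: 153655/797879 ≈ 0.19258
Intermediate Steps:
O(t, u) = 2 (O(t, u) = 2 + 0 = 2)
F = -504/5 (F = -(320 - 1*(-184))/5 = -(320 + 184)/5 = -⅕*504 = -504/5 ≈ -100.80)
A = 56 (A = 28*2 = 56)
d(N, K) = -54/5 (d(N, K) = 6*(-504/5/56) = 6*(-504/5*1/56) = 6*(-9/5) = -54/5)
(-182624 + 151893)/(-159565 + d(-369, -522)) = (-182624 + 151893)/(-159565 - 54/5) = -30731/(-797879/5) = -30731*(-5/797879) = 153655/797879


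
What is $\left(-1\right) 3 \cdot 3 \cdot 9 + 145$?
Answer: $64$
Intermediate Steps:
$\left(-1\right) 3 \cdot 3 \cdot 9 + 145 = \left(-3\right) 3 \cdot 9 + 145 = \left(-9\right) 9 + 145 = -81 + 145 = 64$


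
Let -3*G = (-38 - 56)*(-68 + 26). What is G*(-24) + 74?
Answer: 31658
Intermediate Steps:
G = -1316 (G = -(-38 - 56)*(-68 + 26)/3 = -(-94)*(-42)/3 = -⅓*3948 = -1316)
G*(-24) + 74 = -1316*(-24) + 74 = 31584 + 74 = 31658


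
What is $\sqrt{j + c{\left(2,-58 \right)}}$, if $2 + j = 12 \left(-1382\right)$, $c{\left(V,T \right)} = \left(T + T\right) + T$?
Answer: $2 i \sqrt{4190} \approx 129.46 i$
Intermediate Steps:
$c{\left(V,T \right)} = 3 T$ ($c{\left(V,T \right)} = 2 T + T = 3 T$)
$j = -16586$ ($j = -2 + 12 \left(-1382\right) = -2 - 16584 = -16586$)
$\sqrt{j + c{\left(2,-58 \right)}} = \sqrt{-16586 + 3 \left(-58\right)} = \sqrt{-16586 - 174} = \sqrt{-16760} = 2 i \sqrt{4190}$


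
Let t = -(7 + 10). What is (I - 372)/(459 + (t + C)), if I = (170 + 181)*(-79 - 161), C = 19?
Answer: -84612/461 ≈ -183.54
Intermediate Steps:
I = -84240 (I = 351*(-240) = -84240)
t = -17 (t = -1*17 = -17)
(I - 372)/(459 + (t + C)) = (-84240 - 372)/(459 + (-17 + 19)) = -84612/(459 + 2) = -84612/461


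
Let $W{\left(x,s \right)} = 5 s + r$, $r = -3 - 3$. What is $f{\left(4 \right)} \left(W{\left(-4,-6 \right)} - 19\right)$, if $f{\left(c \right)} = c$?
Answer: $-220$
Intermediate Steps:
$r = -6$
$W{\left(x,s \right)} = -6 + 5 s$ ($W{\left(x,s \right)} = 5 s - 6 = -6 + 5 s$)
$f{\left(4 \right)} \left(W{\left(-4,-6 \right)} - 19\right) = 4 \left(\left(-6 + 5 \left(-6\right)\right) - 19\right) = 4 \left(\left(-6 - 30\right) - 19\right) = 4 \left(-36 - 19\right) = 4 \left(-55\right) = -220$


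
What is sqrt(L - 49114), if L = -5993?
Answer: 3*I*sqrt(6123) ≈ 234.75*I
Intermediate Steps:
sqrt(L - 49114) = sqrt(-5993 - 49114) = sqrt(-55107) = 3*I*sqrt(6123)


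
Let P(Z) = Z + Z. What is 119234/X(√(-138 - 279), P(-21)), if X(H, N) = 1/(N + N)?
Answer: -10015656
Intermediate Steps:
P(Z) = 2*Z
X(H, N) = 1/(2*N)
119234/X(√(-138 - 279), P(-21)) = 119234/((1/(2*((2*(-21)))))) = 119234/(((½)/(-42))) = 119234/(((½)*(-1/42))) = 119234/(-1/84) = 119234*(-84) = -10015656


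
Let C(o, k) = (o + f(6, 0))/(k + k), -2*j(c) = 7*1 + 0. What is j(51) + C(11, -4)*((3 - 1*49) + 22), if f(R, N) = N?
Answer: 59/2 ≈ 29.500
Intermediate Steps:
j(c) = -7/2 (j(c) = -(7*1 + 0)/2 = -(7 + 0)/2 = -1/2*7 = -7/2)
C(o, k) = o/(2*k) (C(o, k) = (o + 0)/(k + k) = o/((2*k)) = o*(1/(2*k)) = o/(2*k))
j(51) + C(11, -4)*((3 - 1*49) + 22) = -7/2 + ((1/2)*11/(-4))*((3 - 1*49) + 22) = -7/2 + ((1/2)*11*(-1/4))*((3 - 49) + 22) = -7/2 - 11*(-46 + 22)/8 = -7/2 - 11/8*(-24) = -7/2 + 33 = 59/2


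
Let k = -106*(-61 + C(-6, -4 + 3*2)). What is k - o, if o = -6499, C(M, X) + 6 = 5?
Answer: 13071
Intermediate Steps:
C(M, X) = -1 (C(M, X) = -6 + 5 = -1)
k = 6572 (k = -106*(-61 - 1) = -106*(-62) = 6572)
k - o = 6572 - 1*(-6499) = 6572 + 6499 = 13071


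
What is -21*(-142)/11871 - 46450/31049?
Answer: -152939944/122860893 ≈ -1.2448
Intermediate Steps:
-21*(-142)/11871 - 46450/31049 = 2982*(1/11871) - 46450*1/31049 = 994/3957 - 46450/31049 = -152939944/122860893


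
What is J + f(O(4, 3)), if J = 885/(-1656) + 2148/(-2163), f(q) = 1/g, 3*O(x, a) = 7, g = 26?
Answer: -7704055/5173896 ≈ -1.4890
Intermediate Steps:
O(x, a) = 7/3 (O(x, a) = (1/3)*7 = 7/3)
f(q) = 1/26
J = -607927/397992 (J = 885*(-1/1656) + 2148*(-1/2163) = -295/552 - 716/721 = -607927/397992 ≈ -1.5275)
J + f(O(4, 3)) = -607927/397992 + 1/26 = -7704055/5173896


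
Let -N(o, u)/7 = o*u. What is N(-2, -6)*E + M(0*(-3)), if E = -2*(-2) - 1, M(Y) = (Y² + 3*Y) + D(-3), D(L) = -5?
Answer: -257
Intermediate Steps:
M(Y) = -5 + Y² + 3*Y (M(Y) = (Y² + 3*Y) - 5 = -5 + Y² + 3*Y)
E = 3 (E = 4 - 1 = 3)
N(o, u) = -7*o*u
N(-2, -6)*E + M(0*(-3)) = -7*(-2)*(-6)*3 + (-5 + (0*(-3))² + 3*(0*(-3))) = -84*3 + (-5 + 0² + 3*0) = -252 + (-5 + 0 + 0) = -252 - 5 = -257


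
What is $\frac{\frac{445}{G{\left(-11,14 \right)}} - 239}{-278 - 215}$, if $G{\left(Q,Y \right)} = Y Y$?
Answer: $\frac{46399}{96628} \approx 0.48018$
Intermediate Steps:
$G{\left(Q,Y \right)} = Y^{2}$
$\frac{\frac{445}{G{\left(-11,14 \right)}} - 239}{-278 - 215} = \frac{\frac{445}{14^{2}} - 239}{-278 - 215} = \frac{\frac{445}{196} - 239}{-493} = \left(445 \cdot \frac{1}{196} - 239\right) \left(- \frac{1}{493}\right) = \left(\frac{445}{196} - 239\right) \left(- \frac{1}{493}\right) = \left(- \frac{46399}{196}\right) \left(- \frac{1}{493}\right) = \frac{46399}{96628}$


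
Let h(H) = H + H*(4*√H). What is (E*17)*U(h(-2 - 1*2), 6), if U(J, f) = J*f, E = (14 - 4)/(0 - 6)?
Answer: 680 + 5440*I ≈ 680.0 + 5440.0*I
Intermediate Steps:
E = -5/3 (E = 10/(-6) = 10*(-⅙) = -5/3 ≈ -1.6667)
h(H) = H + 4*H^(3/2)
(E*17)*U(h(-2 - 1*2), 6) = (-5/3*17)*(((-2 - 1*2) + 4*(-2 - 1*2)^(3/2))*6) = -85*((-2 - 2) + 4*(-2 - 2)^(3/2))*6/3 = -85*(-4 + 4*(-4)^(3/2))*6/3 = -85*(-4 + 4*(-8*I))*6/3 = -85*(-4 - 32*I)*6/3 = -85*(-24 - 192*I)/3 = 680 + 5440*I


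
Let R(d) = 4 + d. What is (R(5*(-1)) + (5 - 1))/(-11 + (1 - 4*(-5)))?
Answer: 3/10 ≈ 0.30000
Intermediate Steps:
(R(5*(-1)) + (5 - 1))/(-11 + (1 - 4*(-5))) = ((4 + 5*(-1)) + (5 - 1))/(-11 + (1 - 4*(-5))) = ((4 - 5) + 4)/(-11 + (1 + 20)) = (-1 + 4)/(-11 + 21) = 3/10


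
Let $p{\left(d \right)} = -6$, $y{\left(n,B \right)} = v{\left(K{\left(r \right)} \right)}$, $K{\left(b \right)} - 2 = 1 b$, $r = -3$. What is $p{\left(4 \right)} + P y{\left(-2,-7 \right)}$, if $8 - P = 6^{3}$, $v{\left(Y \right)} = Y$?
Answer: $202$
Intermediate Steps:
$K{\left(b \right)} = 2 + b$ ($K{\left(b \right)} = 2 + 1 b = 2 + b$)
$y{\left(n,B \right)} = -1$ ($y{\left(n,B \right)} = 2 - 3 = -1$)
$P = -208$ ($P = 8 - 6^{3} = 8 - 216 = -208$)
$p{\left(4 \right)} + P y{\left(-2,-7 \right)} = -6 - -208 = -6 + 208 = 202$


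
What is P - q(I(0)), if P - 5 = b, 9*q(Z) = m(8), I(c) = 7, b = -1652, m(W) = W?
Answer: -14831/9 ≈ -1647.9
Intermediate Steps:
q(Z) = 8/9 (q(Z) = (1/9)*8 = 8/9)
P = -1647 (P = 5 - 1652 = -1647)
P - q(I(0)) = -1647 - 1*8/9 = -1647 - 8/9 = -14831/9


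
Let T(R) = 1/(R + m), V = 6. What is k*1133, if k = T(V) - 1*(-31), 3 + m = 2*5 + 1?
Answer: 492855/14 ≈ 35204.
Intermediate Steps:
m = 8 (m = -3 + (2*5 + 1) = -3 + (10 + 1) = -3 + 11 = 8)
T(R) = 1/(8 + R) (T(R) = 1/(R + 8) = 1/(8 + R))
k = 435/14 (k = 1/(8 + 6) - 1*(-31) = 1/14 + 31 = 435/14 ≈ 31.071)
k*1133 = (435/14)*1133 = 492855/14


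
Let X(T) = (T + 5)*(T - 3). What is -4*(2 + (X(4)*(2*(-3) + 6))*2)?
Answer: -8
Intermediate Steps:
X(T) = (-3 + T)*(5 + T) (X(T) = (5 + T)*(-3 + T) = (-3 + T)*(5 + T))
-4*(2 + (X(4)*(2*(-3) + 6))*2) = -4*(2 + ((-15 + 4² + 2*4)*(2*(-3) + 6))*2) = -4*(2 + ((-15 + 16 + 8)*(-6 + 6))*2) = -4*(2 + (9*0)*2) = -4*(2 + 0*2) = -4*(2 + 0) = -4*2 = -8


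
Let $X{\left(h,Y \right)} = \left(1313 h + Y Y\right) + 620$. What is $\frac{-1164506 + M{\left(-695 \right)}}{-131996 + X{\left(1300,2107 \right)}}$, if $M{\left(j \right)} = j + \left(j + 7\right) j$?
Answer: $- \frac{687041}{6014973} \approx -0.11422$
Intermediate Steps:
$X{\left(h,Y \right)} = 620 + Y^{2} + 1313 h$ ($X{\left(h,Y \right)} = \left(1313 h + Y^{2}\right) + 620 = \left(Y^{2} + 1313 h\right) + 620 = 620 + Y^{2} + 1313 h$)
$M{\left(j \right)} = j + j \left(7 + j\right)$ ($M{\left(j \right)} = j + \left(7 + j\right) j = j + j \left(7 + j\right)$)
$\frac{-1164506 + M{\left(-695 \right)}}{-131996 + X{\left(1300,2107 \right)}} = \frac{-1164506 - 695 \left(8 - 695\right)}{-131996 + \left(620 + 2107^{2} + 1313 \cdot 1300\right)} = \frac{-1164506 - -477465}{-131996 + \left(620 + 4439449 + 1706900\right)} = \frac{-1164506 + 477465}{-131996 + 6146969} = - \frac{687041}{6014973}$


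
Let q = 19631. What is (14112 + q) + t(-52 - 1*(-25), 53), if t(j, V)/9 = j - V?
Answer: 33023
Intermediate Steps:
t(j, V) = -9*V + 9*j (t(j, V) = 9*(j - V) = -9*V + 9*j)
(14112 + q) + t(-52 - 1*(-25), 53) = (14112 + 19631) + (-9*53 + 9*(-52 - 1*(-25))) = 33743 + (-477 + 9*(-52 + 25)) = 33743 + (-477 + 9*(-27)) = 33743 + (-477 - 243) = 33743 - 720 = 33023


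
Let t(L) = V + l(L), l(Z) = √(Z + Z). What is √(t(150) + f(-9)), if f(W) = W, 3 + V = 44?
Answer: √(32 + 10*√3) ≈ 7.0229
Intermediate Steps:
l(Z) = √2*√Z (l(Z) = √(2*Z) = √2*√Z)
V = 41 (V = -3 + 44 = 41)
t(L) = 41 + √2*√L
√(t(150) + f(-9)) = √((41 + √2*√150) - 9) = √((41 + √2*(5*√6)) - 9) = √((41 + 10*√3) - 9) = √(32 + 10*√3)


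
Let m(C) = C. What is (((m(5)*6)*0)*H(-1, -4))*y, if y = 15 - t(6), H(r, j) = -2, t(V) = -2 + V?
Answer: 0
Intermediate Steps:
y = 11 (y = 15 - (-2 + 6) = 15 - 1*4 = 15 - 4 = 11)
(((m(5)*6)*0)*H(-1, -4))*y = (((5*6)*0)*(-2))*11 = ((30*0)*(-2))*11 = (0*(-2))*11 = 0*11 = 0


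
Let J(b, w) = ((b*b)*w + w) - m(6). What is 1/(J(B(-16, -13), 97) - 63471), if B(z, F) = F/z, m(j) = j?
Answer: -256/16208887 ≈ -1.5794e-5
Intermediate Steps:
J(b, w) = -6 + w + w*b**2 (J(b, w) = ((b*b)*w + w) - 1*6 = (b**2*w + w) - 6 = (w*b**2 + w) - 6 = (w + w*b**2) - 6 = -6 + w + w*b**2)
1/(J(B(-16, -13), 97) - 63471) = 1/((-6 + 97 + 97*(-13/(-16))**2) - 63471) = 1/((-6 + 97 + 97*(-13*(-1/16))**2) - 63471) = 1/((-6 + 97 + 97*(13/16)**2) - 63471) = 1/((-6 + 97 + 97*(169/256)) - 63471) = 1/((-6 + 97 + 16393/256) - 63471) = 1/(39689/256 - 63471) = 1/(-16208887/256) = -256/16208887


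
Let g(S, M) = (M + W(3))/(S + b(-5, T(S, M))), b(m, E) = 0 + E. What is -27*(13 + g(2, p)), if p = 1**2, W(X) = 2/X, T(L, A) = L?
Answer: -1449/4 ≈ -362.25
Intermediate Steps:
b(m, E) = E
p = 1
g(S, M) = (2/3 + M)/(2*S) (g(S, M) = (M + 2/3)/(S + S) = (M + 2*(1/3))/((2*S)) = (M + 2/3)*(1/(2*S)) = (2/3 + M)*(1/(2*S)) = (2/3 + M)/(2*S))
-27*(13 + g(2, p)) = -27*(13 + (1/6)*(2 + 3*1)/2) = -27*(13 + (1/6)*(1/2)*(2 + 3)) = -27*(13 + (1/6)*(1/2)*5) = -27*(13 + 5/12) = -27*161/12 = -1449/4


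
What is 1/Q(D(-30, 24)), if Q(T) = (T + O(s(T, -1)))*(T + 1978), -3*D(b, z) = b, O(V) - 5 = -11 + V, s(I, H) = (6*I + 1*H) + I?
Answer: 1/145124 ≈ 6.8907e-6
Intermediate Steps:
s(I, H) = H + 7*I (s(I, H) = (6*I + H) + I = (H + 6*I) + I = H + 7*I)
O(V) = -6 + V (O(V) = 5 + (-11 + V) = -6 + V)
D(b, z) = -b/3
Q(T) = (-7 + 8*T)*(1978 + T) (Q(T) = (T + (-6 + (-1 + 7*T)))*(T + 1978) = (T + (-7 + 7*T))*(1978 + T) = (-7 + 8*T)*(1978 + T))
1/Q(D(-30, 24)) = 1/(-13846 + 8*(-1/3*(-30))**2 + 15817*(-1/3*(-30))) = 1/(-13846 + 8*10**2 + 15817*10) = 1/(-13846 + 8*100 + 158170) = 1/(-13846 + 800 + 158170) = 1/145124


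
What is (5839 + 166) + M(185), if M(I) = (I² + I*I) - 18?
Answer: 74437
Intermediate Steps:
M(I) = -18 + 2*I² (M(I) = (I² + I²) - 18 = 2*I² - 18 = -18 + 2*I²)
(5839 + 166) + M(185) = (5839 + 166) + (-18 + 2*185²) = 6005 + (-18 + 2*34225) = 6005 + (-18 + 68450) = 6005 + 68432 = 74437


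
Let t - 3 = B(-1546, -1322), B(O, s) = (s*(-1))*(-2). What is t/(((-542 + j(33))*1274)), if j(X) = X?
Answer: 2641/648466 ≈ 0.0040727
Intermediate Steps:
B(O, s) = 2*s (B(O, s) = -s*(-2) = 2*s)
t = -2641 (t = 3 + 2*(-1322) = 3 - 2644 = -2641)
t/(((-542 + j(33))*1274)) = -2641*1/(1274*(-542 + 33)) = -2641/((-509*1274)) = -2641/(-648466) = -2641*(-1/648466) = 2641/648466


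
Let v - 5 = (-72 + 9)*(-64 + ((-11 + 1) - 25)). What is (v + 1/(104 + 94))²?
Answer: 1527490830889/39204 ≈ 3.8963e+7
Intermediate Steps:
v = 6242 (v = 5 + (-72 + 9)*(-64 + ((-11 + 1) - 25)) = 5 - 63*(-64 + (-10 - 25)) = 5 - 63*(-64 - 35) = 5 - 63*(-99) = 5 + 6237 = 6242)
(v + 1/(104 + 94))² = (6242 + 1/(104 + 94))² = (6242 + 1/198)² = (1235917/198)² = 1527490830889/39204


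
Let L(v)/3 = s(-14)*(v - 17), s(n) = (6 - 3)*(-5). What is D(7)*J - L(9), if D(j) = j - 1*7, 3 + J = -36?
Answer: -360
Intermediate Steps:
J = -39 (J = -3 - 36 = -39)
D(j) = -7 + j (D(j) = j - 7 = -7 + j)
s(n) = -15 (s(n) = 3*(-5) = -15)
L(v) = 765 - 45*v (L(v) = 3*(-15*(v - 17)) = 3*(-15*(-17 + v)) = 3*(255 - 15*v) = 765 - 45*v)
D(7)*J - L(9) = (-7 + 7)*(-39) - (765 - 45*9) = 0*(-39) - (765 - 405) = 0 - 1*360 = 0 - 360 = -360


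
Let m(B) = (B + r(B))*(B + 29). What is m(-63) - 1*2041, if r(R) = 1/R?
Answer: 6397/63 ≈ 101.54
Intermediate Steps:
m(B) = (29 + B)*(B + 1/B) (m(B) = (B + 1/B)*(B + 29) = (B + 1/B)*(29 + B) = (29 + B)*(B + 1/B))
m(-63) - 1*2041 = (1 + (-63)² + 29*(-63) + 29/(-63)) - 1*2041 = (1 + 3969 - 1827 + 29*(-1/63)) - 2041 = (1 + 3969 - 1827 - 29/63) - 2041 = 134980/63 - 2041 = 6397/63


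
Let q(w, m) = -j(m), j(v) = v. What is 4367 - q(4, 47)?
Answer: 4414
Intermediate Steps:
q(w, m) = -m
4367 - q(4, 47) = 4367 - (-1)*47 = 4367 - 1*(-47) = 4367 + 47 = 4414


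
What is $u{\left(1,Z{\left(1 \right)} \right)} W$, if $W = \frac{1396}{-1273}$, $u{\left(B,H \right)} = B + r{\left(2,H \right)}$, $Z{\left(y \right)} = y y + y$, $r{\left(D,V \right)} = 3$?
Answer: $- \frac{5584}{1273} \approx -4.3865$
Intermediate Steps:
$Z{\left(y \right)} = y + y^{2}$ ($Z{\left(y \right)} = y^{2} + y = y + y^{2}$)
$u{\left(B,H \right)} = 3 + B$ ($u{\left(B,H \right)} = B + 3 = 3 + B$)
$W = - \frac{1396}{1273}$ ($W = 1396 \left(- \frac{1}{1273}\right) = - \frac{1396}{1273} \approx -1.0966$)
$u{\left(1,Z{\left(1 \right)} \right)} W = \left(3 + 1\right) \left(- \frac{1396}{1273}\right) = 4 \left(- \frac{1396}{1273}\right) = - \frac{5584}{1273}$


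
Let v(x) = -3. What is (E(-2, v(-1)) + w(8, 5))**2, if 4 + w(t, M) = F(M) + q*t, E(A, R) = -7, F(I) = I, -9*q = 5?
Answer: 8836/81 ≈ 109.09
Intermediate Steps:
q = -5/9 (q = -1/9*5 = -5/9 ≈ -0.55556)
w(t, M) = -4 + M - 5*t/9 (w(t, M) = -4 + (M - 5*t/9) = -4 + M - 5*t/9)
(E(-2, v(-1)) + w(8, 5))**2 = (-7 + (-4 + 5 - 5/9*8))**2 = (-7 + (-4 + 5 - 40/9))**2 = (-7 - 31/9)**2 = (-94/9)**2 = 8836/81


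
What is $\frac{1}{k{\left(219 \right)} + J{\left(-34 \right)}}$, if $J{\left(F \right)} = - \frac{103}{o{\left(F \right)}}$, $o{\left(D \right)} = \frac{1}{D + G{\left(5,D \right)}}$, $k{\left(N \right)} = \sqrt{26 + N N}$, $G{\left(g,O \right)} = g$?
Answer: $\frac{2987}{8874182} - \frac{\sqrt{47987}}{8874182} \approx 0.00031191$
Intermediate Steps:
$k{\left(N \right)} = \sqrt{26 + N^{2}}$
$o{\left(D \right)} = \frac{1}{5 + D}$ ($o{\left(D \right)} = \frac{1}{D + 5} = \frac{1}{5 + D}$)
$J{\left(F \right)} = -515 - 103 F$ ($J{\left(F \right)} = - \frac{103}{\frac{1}{5 + F}} = - 103 \left(5 + F\right) = -515 - 103 F$)
$\frac{1}{k{\left(219 \right)} + J{\left(-34 \right)}} = \frac{1}{\sqrt{26 + 219^{2}} - -2987} = \frac{1}{\sqrt{26 + 47961} + \left(-515 + 3502\right)} = \frac{1}{\sqrt{47987} + 2987} = \frac{1}{2987 + \sqrt{47987}}$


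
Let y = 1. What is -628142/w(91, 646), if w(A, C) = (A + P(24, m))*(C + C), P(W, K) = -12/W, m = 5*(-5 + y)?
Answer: -314071/58463 ≈ -5.3721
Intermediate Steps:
m = -20 (m = 5*(-5 + 1) = 5*(-4) = -20)
w(A, C) = 2*C*(-½ + A) (w(A, C) = (A - 12/24)*(C + C) = (A - 12*1/24)*(2*C) = (A - ½)*(2*C) = (-½ + A)*(2*C) = 2*C*(-½ + A))
-628142/w(91, 646) = -628142*1/(646*(-1 + 2*91)) = -628142*1/(646*(-1 + 182)) = -628142/(646*181) = -628142/116926 = -628142*1/116926 = -314071/58463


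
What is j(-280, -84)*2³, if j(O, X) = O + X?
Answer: -2912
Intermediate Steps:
j(-280, -84)*2³ = (-280 - 84)*2³ = -364*8 = -2912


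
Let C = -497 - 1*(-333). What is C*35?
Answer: -5740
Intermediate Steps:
C = -164 (C = -497 + 333 = -164)
C*35 = -164*35 = -5740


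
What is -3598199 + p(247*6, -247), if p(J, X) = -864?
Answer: -3599063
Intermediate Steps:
-3598199 + p(247*6, -247) = -3598199 - 864 = -3599063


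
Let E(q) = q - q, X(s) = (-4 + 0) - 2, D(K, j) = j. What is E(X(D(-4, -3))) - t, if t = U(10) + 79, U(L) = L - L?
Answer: -79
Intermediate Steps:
X(s) = -6 (X(s) = -4 - 2 = -6)
E(q) = 0
U(L) = 0
t = 79 (t = 0 + 79 = 79)
E(X(D(-4, -3))) - t = 0 - 1*79 = 0 - 79 = -79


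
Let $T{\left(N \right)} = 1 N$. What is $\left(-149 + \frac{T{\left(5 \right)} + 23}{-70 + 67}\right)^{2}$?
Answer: $\frac{225625}{9} \approx 25069.0$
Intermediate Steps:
$T{\left(N \right)} = N$
$\left(-149 + \frac{T{\left(5 \right)} + 23}{-70 + 67}\right)^{2} = \left(-149 + \frac{5 + 23}{-70 + 67}\right)^{2} = \left(-149 + \frac{28}{-3}\right)^{2} = \left(-149 + 28 \left(- \frac{1}{3}\right)\right)^{2} = \left(-149 - \frac{28}{3}\right)^{2} = \left(- \frac{475}{3}\right)^{2} = \frac{225625}{9}$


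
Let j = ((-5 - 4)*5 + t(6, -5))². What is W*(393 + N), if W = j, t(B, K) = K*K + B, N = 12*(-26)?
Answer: 15876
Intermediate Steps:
N = -312
t(B, K) = B + K² (t(B, K) = K² + B = B + K²)
j = 196 (j = ((-5 - 4)*5 + (6 + (-5)²))² = (-9*5 + (6 + 25))² = (-45 + 31)² = (-14)² = 196)
W = 196
W*(393 + N) = 196*(393 - 312) = 196*81 = 15876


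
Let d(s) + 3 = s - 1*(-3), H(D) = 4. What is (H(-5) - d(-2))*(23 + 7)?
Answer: 180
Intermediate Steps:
d(s) = s (d(s) = -3 + (s - 1*(-3)) = -3 + (s + 3) = -3 + (3 + s) = s)
(H(-5) - d(-2))*(23 + 7) = (4 - 1*(-2))*(23 + 7) = (4 + 2)*30 = 6*30 = 180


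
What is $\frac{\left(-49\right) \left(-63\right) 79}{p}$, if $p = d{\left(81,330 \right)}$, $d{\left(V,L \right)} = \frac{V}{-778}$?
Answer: $- \frac{21081466}{9} \approx -2.3424 \cdot 10^{6}$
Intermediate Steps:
$d{\left(V,L \right)} = - \frac{V}{778}$ ($d{\left(V,L \right)} = V \left(- \frac{1}{778}\right) = - \frac{V}{778}$)
$p = - \frac{81}{778}$ ($p = \left(- \frac{1}{778}\right) 81 = - \frac{81}{778} \approx -0.10411$)
$\frac{\left(-49\right) \left(-63\right) 79}{p} = \frac{\left(-49\right) \left(-63\right) 79}{- \frac{81}{778}} = 3087 \cdot 79 \left(- \frac{778}{81}\right) = 243873 \left(- \frac{778}{81}\right) = - \frac{21081466}{9}$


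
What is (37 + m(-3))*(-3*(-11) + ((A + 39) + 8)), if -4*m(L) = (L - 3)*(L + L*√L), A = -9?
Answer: 4615/2 - 639*I*√3/2 ≈ 2307.5 - 553.39*I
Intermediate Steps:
m(L) = -(-3 + L)*(L + L^(3/2))/4 (m(L) = -(L - 3)*(L + L*√L)/4 = -(-3 + L)*(L + L^(3/2))/4)
(37 + m(-3))*(-3*(-11) + ((A + 39) + 8)) = (37 + (-¼*(-3)² - 9*I*√3/4 + (¾)*(-3) + 3*(-3)^(3/2)/4))*(-3*(-11) + ((-9 + 39) + 8)) = (37 + (-¼*9 - 9*I*√3/4 - 9/4 + 3*(-3*I*√3)/4))*(33 + (30 + 8)) = (37 + (-9/4 - 9*I*√3/4 - 9/4 - 9*I*√3/4))*(33 + 38) = (37 + (-9/2 - 9*I*√3/2))*71 = (65/2 - 9*I*√3/2)*71 = 4615/2 - 639*I*√3/2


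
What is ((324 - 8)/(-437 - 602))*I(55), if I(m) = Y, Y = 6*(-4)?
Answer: 7584/1039 ≈ 7.2993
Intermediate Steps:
Y = -24
I(m) = -24
((324 - 8)/(-437 - 602))*I(55) = ((324 - 8)/(-437 - 602))*(-24) = (316/(-1039))*(-24) = (316*(-1/1039))*(-24) = -316/1039*(-24) = 7584/1039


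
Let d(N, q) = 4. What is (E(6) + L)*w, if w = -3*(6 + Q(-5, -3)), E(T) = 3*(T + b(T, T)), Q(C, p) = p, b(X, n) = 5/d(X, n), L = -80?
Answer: 2097/4 ≈ 524.25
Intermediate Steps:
b(X, n) = 5/4
E(T) = 15/4 + 3*T (E(T) = 3*(T + 5/4) = 3*(5/4 + T) = 15/4 + 3*T)
w = -9 (w = -3*(6 - 3) = -3*3 = -9)
(E(6) + L)*w = ((15/4 + 3*6) - 80)*(-9) = ((15/4 + 18) - 80)*(-9) = (87/4 - 80)*(-9) = -233/4*(-9) = 2097/4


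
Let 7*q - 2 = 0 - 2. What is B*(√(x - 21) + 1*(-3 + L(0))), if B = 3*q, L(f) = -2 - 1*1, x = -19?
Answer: 0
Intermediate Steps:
q = 0 (q = 2/7 + (0 - 2)/7 = 2/7 + (⅐)*(-2) = 2/7 - 2/7 = 0)
L(f) = -3 (L(f) = -2 - 1 = -3)
B = 0 (B = 3*0 = 0)
B*(√(x - 21) + 1*(-3 + L(0))) = 0*(√(-19 - 21) + 1*(-3 - 3)) = 0*(√(-40) + 1*(-6)) = 0*(2*I*√10 - 6) = 0*(-6 + 2*I*√10) = 0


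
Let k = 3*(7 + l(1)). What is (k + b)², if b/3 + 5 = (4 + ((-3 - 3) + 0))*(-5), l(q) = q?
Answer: 1521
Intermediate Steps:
b = 15 (b = -15 + 3*((4 + ((-3 - 3) + 0))*(-5)) = -15 + 3*((4 + (-6 + 0))*(-5)) = -15 + 3*((4 - 6)*(-5)) = -15 + 3*(-2*(-5)) = -15 + 3*10 = -15 + 30 = 15)
k = 24 (k = 3*(7 + 1) = 3*8 = 24)
(k + b)² = (24 + 15)² = 39² = 1521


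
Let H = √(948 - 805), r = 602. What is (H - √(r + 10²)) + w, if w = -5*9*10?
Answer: -450 + √143 - 3*√78 ≈ -464.54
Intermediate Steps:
H = √143 ≈ 11.958
w = -450 (w = -45*10 = -450)
(H - √(r + 10²)) + w = (√143 - √(602 + 10²)) - 450 = (√143 - √(602 + 100)) - 450 = (√143 - √702) - 450 = (√143 - 3*√78) - 450 = -450 + √143 - 3*√78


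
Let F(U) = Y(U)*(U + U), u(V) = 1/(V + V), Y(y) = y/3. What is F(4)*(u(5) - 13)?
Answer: -688/5 ≈ -137.60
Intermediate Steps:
Y(y) = y/3 (Y(y) = y*(⅓) = y/3)
u(V) = 1/(2*V)
F(U) = 2*U²/3 (F(U) = (U/3)*(U + U) = (U/3)*(2*U) = 2*U²/3)
F(4)*(u(5) - 13) = ((⅔)*4²)*((½)/5 - 13) = ((⅔)*16)*((½)*(⅕) - 13) = 32*(⅒ - 13)/3 = (32/3)*(-129/10) = -688/5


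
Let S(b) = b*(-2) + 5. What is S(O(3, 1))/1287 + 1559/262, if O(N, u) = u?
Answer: 669073/112398 ≈ 5.9527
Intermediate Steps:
S(b) = 5 - 2*b (S(b) = -2*b + 5 = 5 - 2*b)
S(O(3, 1))/1287 + 1559/262 = (5 - 2*1)/1287 + 1559/262 = (5 - 2)*(1/1287) + 1559*(1/262) = 3*(1/1287) + 1559/262 = 1/429 + 1559/262 = 669073/112398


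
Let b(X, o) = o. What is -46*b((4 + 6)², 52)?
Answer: -2392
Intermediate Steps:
-46*b((4 + 6)², 52) = -46*52 = -2392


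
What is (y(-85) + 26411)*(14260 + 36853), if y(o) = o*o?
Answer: 1719236868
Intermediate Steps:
y(o) = o²
(y(-85) + 26411)*(14260 + 36853) = ((-85)² + 26411)*(14260 + 36853) = (7225 + 26411)*51113 = 33636*51113 = 1719236868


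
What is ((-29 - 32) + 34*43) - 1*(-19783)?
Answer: 21184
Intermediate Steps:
((-29 - 32) + 34*43) - 1*(-19783) = (-61 + 1462) + 19783 = 1401 + 19783 = 21184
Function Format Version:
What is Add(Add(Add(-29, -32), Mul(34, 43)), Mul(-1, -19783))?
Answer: 21184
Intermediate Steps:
Add(Add(Add(-29, -32), Mul(34, 43)), Mul(-1, -19783)) = Add(Add(-61, 1462), 19783) = Add(1401, 19783) = 21184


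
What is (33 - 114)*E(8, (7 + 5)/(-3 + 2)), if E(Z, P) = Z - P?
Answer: -1620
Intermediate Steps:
(33 - 114)*E(8, (7 + 5)/(-3 + 2)) = (33 - 114)*(8 - (7 + 5)/(-3 + 2)) = -81*(8 - 12/(-1)) = -81*(8 - 12*(-1)) = -81*(8 - 1*(-12)) = -81*(8 + 12) = -81*20 = -1620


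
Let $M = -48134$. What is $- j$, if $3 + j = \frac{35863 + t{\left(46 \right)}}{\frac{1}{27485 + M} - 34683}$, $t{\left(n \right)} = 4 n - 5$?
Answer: $\frac{1446369531}{358084634} \approx 4.0392$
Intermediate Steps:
$t{\left(n \right)} = -5 + 4 n$
$j = - \frac{1446369531}{358084634}$ ($j = -3 + \frac{35863 + \left(-5 + 4 \cdot 46\right)}{\frac{1}{27485 - 48134} - 34683} = -3 + \frac{35863 + \left(-5 + 184\right)}{\frac{1}{-20649} - 34683} = -3 + \frac{35863 + 179}{- \frac{1}{20649} - 34683} = -3 + \frac{36042}{- \frac{716169268}{20649}} = -3 + 36042 \left(- \frac{20649}{716169268}\right) = -3 - \frac{372115629}{358084634} = - \frac{1446369531}{358084634} \approx -4.0392$)
$- j = \left(-1\right) \left(- \frac{1446369531}{358084634}\right) = \frac{1446369531}{358084634}$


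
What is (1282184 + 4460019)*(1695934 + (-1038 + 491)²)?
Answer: 11456516120029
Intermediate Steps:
(1282184 + 4460019)*(1695934 + (-1038 + 491)²) = 5742203*(1695934 + (-547)²) = 5742203*(1695934 + 299209) = 5742203*1995143 = 11456516120029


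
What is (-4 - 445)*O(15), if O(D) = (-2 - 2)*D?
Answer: 26940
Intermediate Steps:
O(D) = -4*D
(-4 - 445)*O(15) = (-4 - 445)*(-4*15) = -449*(-60) = 26940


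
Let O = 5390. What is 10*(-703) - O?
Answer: -12420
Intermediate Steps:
10*(-703) - O = 10*(-703) - 1*5390 = -7030 - 5390 = -12420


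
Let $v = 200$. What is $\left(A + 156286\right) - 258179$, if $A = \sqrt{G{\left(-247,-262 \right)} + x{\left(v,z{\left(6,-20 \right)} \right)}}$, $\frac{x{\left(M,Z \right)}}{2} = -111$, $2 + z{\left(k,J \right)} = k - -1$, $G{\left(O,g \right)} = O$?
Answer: $-101893 + i \sqrt{469} \approx -1.0189 \cdot 10^{5} + 21.656 i$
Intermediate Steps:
$z{\left(k,J \right)} = -1 + k$ ($z{\left(k,J \right)} = -2 + \left(k - -1\right) = -2 + \left(k + 1\right) = -2 + \left(1 + k\right) = -1 + k$)
$x{\left(M,Z \right)} = -222$ ($x{\left(M,Z \right)} = 2 \left(-111\right) = -222$)
$A = i \sqrt{469}$ ($A = \sqrt{-247 - 222} = \sqrt{-469} = i \sqrt{469} \approx 21.656 i$)
$\left(A + 156286\right) - 258179 = \left(i \sqrt{469} + 156286\right) - 258179 = \left(156286 + i \sqrt{469}\right) - 258179 = -101893 + i \sqrt{469}$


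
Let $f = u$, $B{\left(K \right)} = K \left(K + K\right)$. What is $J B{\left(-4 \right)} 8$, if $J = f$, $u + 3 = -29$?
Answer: $-8192$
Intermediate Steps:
$u = -32$ ($u = -3 - 29 = -32$)
$B{\left(K \right)} = 2 K^{2}$ ($B{\left(K \right)} = K 2 K = 2 K^{2}$)
$f = -32$
$J = -32$
$J B{\left(-4 \right)} 8 = - 32 \cdot 2 \left(-4\right)^{2} \cdot 8 = - 32 \cdot 2 \cdot 16 \cdot 8 = \left(-32\right) 32 \cdot 8 = \left(-1024\right) 8 = -8192$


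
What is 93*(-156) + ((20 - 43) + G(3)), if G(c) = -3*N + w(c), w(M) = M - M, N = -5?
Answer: -14516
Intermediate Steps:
w(M) = 0
G(c) = 15 (G(c) = -3*(-5) + 0 = 15 + 0 = 15)
93*(-156) + ((20 - 43) + G(3)) = 93*(-156) + ((20 - 43) + 15) = -14508 + (-23 + 15) = -14508 - 8 = -14516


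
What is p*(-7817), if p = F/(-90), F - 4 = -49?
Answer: -7817/2 ≈ -3908.5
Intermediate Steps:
F = -45 (F = 4 - 49 = -45)
p = ½ (p = -45/(-90) = -45*(-1/90) = ½ ≈ 0.50000)
p*(-7817) = (½)*(-7817) = -7817/2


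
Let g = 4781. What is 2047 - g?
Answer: -2734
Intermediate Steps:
2047 - g = 2047 - 1*4781 = 2047 - 4781 = -2734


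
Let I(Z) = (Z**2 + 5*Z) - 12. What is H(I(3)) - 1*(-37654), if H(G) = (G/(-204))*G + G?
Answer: 640310/17 ≈ 37665.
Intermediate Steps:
I(Z) = -12 + Z**2 + 5*Z
H(G) = G - G**2/204 (H(G) = (G*(-1/204))*G + G = (-G/204)*G + G = -G**2/204 + G = G - G**2/204)
H(I(3)) - 1*(-37654) = (-12 + 3**2 + 5*3)*(204 - (-12 + 3**2 + 5*3))/204 - 1*(-37654) = (-12 + 9 + 15)*(204 - (-12 + 9 + 15))/204 + 37654 = (1/204)*12*(204 - 1*12) + 37654 = (1/204)*12*(204 - 12) + 37654 = (1/204)*12*192 + 37654 = 192/17 + 37654 = 640310/17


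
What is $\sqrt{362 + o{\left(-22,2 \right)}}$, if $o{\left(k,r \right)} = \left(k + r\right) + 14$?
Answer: $2 \sqrt{89} \approx 18.868$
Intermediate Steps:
$o{\left(k,r \right)} = 14 + k + r$
$\sqrt{362 + o{\left(-22,2 \right)}} = \sqrt{362 + \left(14 - 22 + 2\right)} = \sqrt{362 - 6} = \sqrt{356} = 2 \sqrt{89}$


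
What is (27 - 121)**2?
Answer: 8836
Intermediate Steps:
(27 - 121)**2 = (-94)**2 = 8836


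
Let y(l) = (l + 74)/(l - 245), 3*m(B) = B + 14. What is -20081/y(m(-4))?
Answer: 502025/8 ≈ 62753.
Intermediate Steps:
m(B) = 14/3 + B/3 (m(B) = (B + 14)/3 = (14 + B)/3 = 14/3 + B/3)
y(l) = (74 + l)/(-245 + l)
-20081/y(m(-4)) = -20081*(-245 + (14/3 + (1/3)*(-4)))/(74 + (14/3 + (1/3)*(-4))) = -20081*(-245 + (14/3 - 4/3))/(74 + (14/3 - 4/3)) = -20081*(-245 + 10/3)/(74 + 10/3) = -20081/((232/3)/(-725/3)) = -20081/((-3/725*232/3)) = -20081/(-8/25) = -20081*(-25/8) = 502025/8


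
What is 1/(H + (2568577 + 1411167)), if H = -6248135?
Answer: -1/2268391 ≈ -4.4084e-7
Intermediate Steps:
1/(H + (2568577 + 1411167)) = 1/(-6248135 + (2568577 + 1411167)) = 1/(-6248135 + 3979744) = 1/(-2268391) = -1/2268391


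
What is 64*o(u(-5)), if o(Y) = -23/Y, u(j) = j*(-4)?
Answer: -368/5 ≈ -73.600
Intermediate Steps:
u(j) = -4*j
64*o(u(-5)) = 64*(-23/((-4*(-5)))) = 64*(-23/20) = -368/5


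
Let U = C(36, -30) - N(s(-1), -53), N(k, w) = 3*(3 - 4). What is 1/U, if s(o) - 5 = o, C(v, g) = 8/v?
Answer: 9/29 ≈ 0.31034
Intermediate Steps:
s(o) = 5 + o
N(k, w) = -3 (N(k, w) = 3*(-1) = -3)
U = 29/9 (U = 8/36 - 1*(-3) = 8*(1/36) + 3 = 2/9 + 3 = 29/9 ≈ 3.2222)
1/U = 1/(29/9) = 9/29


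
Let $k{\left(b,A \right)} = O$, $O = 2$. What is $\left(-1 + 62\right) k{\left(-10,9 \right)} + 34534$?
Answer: $34656$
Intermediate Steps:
$k{\left(b,A \right)} = 2$
$\left(-1 + 62\right) k{\left(-10,9 \right)} + 34534 = \left(-1 + 62\right) 2 + 34534 = 61 \cdot 2 + 34534 = 122 + 34534 = 34656$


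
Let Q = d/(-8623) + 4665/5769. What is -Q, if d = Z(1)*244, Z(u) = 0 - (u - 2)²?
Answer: -13877977/16582029 ≈ -0.83693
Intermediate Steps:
Z(u) = -(-2 + u)² (Z(u) = 0 - (-2 + u)² = -(-2 + u)²)
d = -244 (d = -(-2 + 1)²*244 = -1*(-1)²*244 = -1*1*244 = -1*244 = -244)
Q = 13877977/16582029 (Q = -244/(-8623) + 4665/5769 = -244*(-1/8623) + 4665*(1/5769) = 244/8623 + 1555/1923 = 13877977/16582029 ≈ 0.83693)
-Q = -1*13877977/16582029 = -13877977/16582029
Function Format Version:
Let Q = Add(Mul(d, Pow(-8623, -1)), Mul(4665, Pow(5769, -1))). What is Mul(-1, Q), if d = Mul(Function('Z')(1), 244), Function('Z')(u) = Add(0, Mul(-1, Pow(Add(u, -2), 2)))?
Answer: Rational(-13877977, 16582029) ≈ -0.83693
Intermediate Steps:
Function('Z')(u) = Mul(-1, Pow(Add(-2, u), 2)) (Function('Z')(u) = Add(0, Mul(-1, Pow(Add(-2, u), 2))) = Mul(-1, Pow(Add(-2, u), 2)))
d = -244 (d = Mul(Mul(-1, Pow(Add(-2, 1), 2)), 244) = Mul(Mul(-1, Pow(-1, 2)), 244) = Mul(Mul(-1, 1), 244) = Mul(-1, 244) = -244)
Q = Rational(13877977, 16582029) (Q = Add(Mul(-244, Pow(-8623, -1)), Mul(4665, Pow(5769, -1))) = Add(Mul(-244, Rational(-1, 8623)), Mul(4665, Rational(1, 5769))) = Add(Rational(244, 8623), Rational(1555, 1923)) = Rational(13877977, 16582029) ≈ 0.83693)
Mul(-1, Q) = Mul(-1, Rational(13877977, 16582029)) = Rational(-13877977, 16582029)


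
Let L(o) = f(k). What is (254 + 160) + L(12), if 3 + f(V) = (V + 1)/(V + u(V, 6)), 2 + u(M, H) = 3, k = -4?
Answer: 412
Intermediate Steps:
u(M, H) = 1 (u(M, H) = -2 + 3 = 1)
f(V) = -2 (f(V) = -3 + (V + 1)/(V + 1) = -3 + (1 + V)/(1 + V) = -3 + 1 = -2)
L(o) = -2
(254 + 160) + L(12) = (254 + 160) - 2 = 414 - 2 = 412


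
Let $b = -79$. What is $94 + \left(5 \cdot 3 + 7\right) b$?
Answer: $-1644$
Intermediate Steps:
$94 + \left(5 \cdot 3 + 7\right) b = 94 + \left(5 \cdot 3 + 7\right) \left(-79\right) = 94 + \left(15 + 7\right) \left(-79\right) = 94 + 22 \left(-79\right) = 94 - 1738 = -1644$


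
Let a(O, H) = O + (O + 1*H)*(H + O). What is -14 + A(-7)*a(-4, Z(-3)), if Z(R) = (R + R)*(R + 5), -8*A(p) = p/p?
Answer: -91/2 ≈ -45.500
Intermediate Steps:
A(p) = -1/8 (A(p) = -p/(8*p) = -1/8*1 = -1/8)
Z(R) = 2*R*(5 + R) (Z(R) = (2*R)*(5 + R) = 2*R*(5 + R))
a(O, H) = O + (H + O)**2 (a(O, H) = O + (O + H)*(H + O) = O + (H + O)*(H + O) = O + (H + O)**2)
-14 + A(-7)*a(-4, Z(-3)) = -14 - (-4 + (2*(-3)*(5 - 3) - 4)**2)/8 = -14 - (-4 + (2*(-3)*2 - 4)**2)/8 = -14 - (-4 + (-12 - 4)**2)/8 = -14 - (-4 + (-16)**2)/8 = -14 - (-4 + 256)/8 = -14 - 1/8*252 = -14 - 63/2 = -91/2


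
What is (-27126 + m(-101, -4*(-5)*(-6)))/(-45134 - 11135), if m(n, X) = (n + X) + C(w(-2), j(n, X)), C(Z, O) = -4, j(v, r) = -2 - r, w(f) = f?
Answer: 27351/56269 ≈ 0.48608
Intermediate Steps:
m(n, X) = -4 + X + n (m(n, X) = (n + X) - 4 = (X + n) - 4 = -4 + X + n)
(-27126 + m(-101, -4*(-5)*(-6)))/(-45134 - 11135) = (-27126 + (-4 - 4*(-5)*(-6) - 101))/(-45134 - 11135) = (-27126 + (-4 + 20*(-6) - 101))/(-56269) = (-27126 + (-4 - 120 - 101))*(-1/56269) = (-27126 - 225)*(-1/56269) = -27351*(-1/56269) = 27351/56269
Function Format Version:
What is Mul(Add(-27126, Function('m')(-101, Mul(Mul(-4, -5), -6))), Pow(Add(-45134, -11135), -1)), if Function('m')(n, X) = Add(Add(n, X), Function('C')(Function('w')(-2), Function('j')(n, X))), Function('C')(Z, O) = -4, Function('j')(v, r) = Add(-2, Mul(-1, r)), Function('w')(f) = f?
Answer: Rational(27351, 56269) ≈ 0.48608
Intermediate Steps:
Function('m')(n, X) = Add(-4, X, n) (Function('m')(n, X) = Add(Add(n, X), -4) = Add(Add(X, n), -4) = Add(-4, X, n))
Mul(Add(-27126, Function('m')(-101, Mul(Mul(-4, -5), -6))), Pow(Add(-45134, -11135), -1)) = Mul(Add(-27126, Add(-4, Mul(Mul(-4, -5), -6), -101)), Pow(Add(-45134, -11135), -1)) = Mul(Add(-27126, Add(-4, Mul(20, -6), -101)), Pow(-56269, -1)) = Mul(Add(-27126, Add(-4, -120, -101)), Rational(-1, 56269)) = Mul(Add(-27126, -225), Rational(-1, 56269)) = Mul(-27351, Rational(-1, 56269)) = Rational(27351, 56269)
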